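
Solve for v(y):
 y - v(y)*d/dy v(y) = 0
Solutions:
 v(y) = -sqrt(C1 + y^2)
 v(y) = sqrt(C1 + y^2)


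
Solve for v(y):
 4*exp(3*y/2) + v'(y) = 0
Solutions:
 v(y) = C1 - 8*exp(3*y/2)/3


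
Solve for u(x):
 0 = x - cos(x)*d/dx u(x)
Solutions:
 u(x) = C1 + Integral(x/cos(x), x)


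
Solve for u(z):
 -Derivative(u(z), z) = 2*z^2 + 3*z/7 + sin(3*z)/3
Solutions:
 u(z) = C1 - 2*z^3/3 - 3*z^2/14 + cos(3*z)/9


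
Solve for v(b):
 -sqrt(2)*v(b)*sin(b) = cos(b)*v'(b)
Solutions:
 v(b) = C1*cos(b)^(sqrt(2))


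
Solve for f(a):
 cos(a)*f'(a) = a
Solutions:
 f(a) = C1 + Integral(a/cos(a), a)


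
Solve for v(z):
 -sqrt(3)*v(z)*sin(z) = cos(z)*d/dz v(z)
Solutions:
 v(z) = C1*cos(z)^(sqrt(3))


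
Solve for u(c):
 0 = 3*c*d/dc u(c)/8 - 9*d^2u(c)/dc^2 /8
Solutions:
 u(c) = C1 + C2*erfi(sqrt(6)*c/6)


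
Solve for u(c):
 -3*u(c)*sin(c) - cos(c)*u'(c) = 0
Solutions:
 u(c) = C1*cos(c)^3


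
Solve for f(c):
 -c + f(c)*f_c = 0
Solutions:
 f(c) = -sqrt(C1 + c^2)
 f(c) = sqrt(C1 + c^2)


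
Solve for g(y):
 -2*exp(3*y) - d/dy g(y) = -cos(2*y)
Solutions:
 g(y) = C1 - 2*exp(3*y)/3 + sin(2*y)/2


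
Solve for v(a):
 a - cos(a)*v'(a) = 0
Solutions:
 v(a) = C1 + Integral(a/cos(a), a)


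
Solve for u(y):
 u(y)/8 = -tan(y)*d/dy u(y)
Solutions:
 u(y) = C1/sin(y)^(1/8)


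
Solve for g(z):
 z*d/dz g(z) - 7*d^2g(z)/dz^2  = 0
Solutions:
 g(z) = C1 + C2*erfi(sqrt(14)*z/14)


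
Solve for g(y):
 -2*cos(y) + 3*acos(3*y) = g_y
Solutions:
 g(y) = C1 + 3*y*acos(3*y) - sqrt(1 - 9*y^2) - 2*sin(y)


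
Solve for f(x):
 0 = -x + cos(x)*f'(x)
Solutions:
 f(x) = C1 + Integral(x/cos(x), x)


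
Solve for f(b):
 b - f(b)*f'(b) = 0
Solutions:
 f(b) = -sqrt(C1 + b^2)
 f(b) = sqrt(C1 + b^2)


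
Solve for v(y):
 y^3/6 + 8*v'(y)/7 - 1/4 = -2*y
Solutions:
 v(y) = C1 - 7*y^4/192 - 7*y^2/8 + 7*y/32


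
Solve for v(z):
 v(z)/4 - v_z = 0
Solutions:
 v(z) = C1*exp(z/4)


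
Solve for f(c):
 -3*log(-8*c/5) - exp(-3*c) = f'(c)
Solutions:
 f(c) = C1 - 3*c*log(-c) + 3*c*(-3*log(2) + 1 + log(5)) + exp(-3*c)/3


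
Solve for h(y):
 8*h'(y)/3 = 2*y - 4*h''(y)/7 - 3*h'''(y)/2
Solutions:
 h(y) = C1 + 3*y^2/8 - 9*y/56 + (C2*sin(16*sqrt(3)*y/21) + C3*cos(16*sqrt(3)*y/21))*exp(-4*y/21)


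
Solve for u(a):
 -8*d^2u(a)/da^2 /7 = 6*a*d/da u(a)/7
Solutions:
 u(a) = C1 + C2*erf(sqrt(6)*a/4)


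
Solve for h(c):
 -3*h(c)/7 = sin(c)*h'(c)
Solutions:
 h(c) = C1*(cos(c) + 1)^(3/14)/(cos(c) - 1)^(3/14)


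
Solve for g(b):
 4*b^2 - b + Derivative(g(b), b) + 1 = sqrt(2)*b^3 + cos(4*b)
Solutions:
 g(b) = C1 + sqrt(2)*b^4/4 - 4*b^3/3 + b^2/2 - b + sin(4*b)/4


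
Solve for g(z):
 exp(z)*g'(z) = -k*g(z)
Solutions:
 g(z) = C1*exp(k*exp(-z))


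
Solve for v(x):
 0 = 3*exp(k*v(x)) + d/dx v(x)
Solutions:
 v(x) = Piecewise((log(1/(C1*k + 3*k*x))/k, Ne(k, 0)), (nan, True))
 v(x) = Piecewise((C1 - 3*x, Eq(k, 0)), (nan, True))


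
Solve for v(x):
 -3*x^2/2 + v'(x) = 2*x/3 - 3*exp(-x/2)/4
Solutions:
 v(x) = C1 + x^3/2 + x^2/3 + 3*exp(-x/2)/2


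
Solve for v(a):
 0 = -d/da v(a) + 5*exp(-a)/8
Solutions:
 v(a) = C1 - 5*exp(-a)/8


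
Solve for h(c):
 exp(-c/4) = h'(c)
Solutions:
 h(c) = C1 - 4*exp(-c/4)


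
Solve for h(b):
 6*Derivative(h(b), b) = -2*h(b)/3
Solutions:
 h(b) = C1*exp(-b/9)


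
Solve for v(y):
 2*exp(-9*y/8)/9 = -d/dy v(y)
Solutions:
 v(y) = C1 + 16*exp(-9*y/8)/81


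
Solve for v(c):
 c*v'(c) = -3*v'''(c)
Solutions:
 v(c) = C1 + Integral(C2*airyai(-3^(2/3)*c/3) + C3*airybi(-3^(2/3)*c/3), c)


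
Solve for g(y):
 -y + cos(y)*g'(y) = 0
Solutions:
 g(y) = C1 + Integral(y/cos(y), y)


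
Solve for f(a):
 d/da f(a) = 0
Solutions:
 f(a) = C1


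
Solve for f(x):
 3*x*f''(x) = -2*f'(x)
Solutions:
 f(x) = C1 + C2*x^(1/3)


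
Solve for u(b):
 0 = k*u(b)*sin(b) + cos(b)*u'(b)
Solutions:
 u(b) = C1*exp(k*log(cos(b)))


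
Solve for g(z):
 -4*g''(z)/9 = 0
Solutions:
 g(z) = C1 + C2*z


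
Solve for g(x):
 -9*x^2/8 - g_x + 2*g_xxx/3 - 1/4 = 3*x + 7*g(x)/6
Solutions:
 g(x) = C1*exp(-x*(2/(sqrt(41) + 7)^(1/3) + (sqrt(41) + 7)^(1/3))/4)*sin(sqrt(3)*x*(-(sqrt(41) + 7)^(1/3) + 2/(sqrt(41) + 7)^(1/3))/4) + C2*exp(-x*(2/(sqrt(41) + 7)^(1/3) + (sqrt(41) + 7)^(1/3))/4)*cos(sqrt(3)*x*(-(sqrt(41) + 7)^(1/3) + 2/(sqrt(41) + 7)^(1/3))/4) + C3*exp(x*((sqrt(41) + 7)^(-1/3) + (sqrt(41) + 7)^(1/3)/2)) - 27*x^2/28 - 45*x/49 + 393/686


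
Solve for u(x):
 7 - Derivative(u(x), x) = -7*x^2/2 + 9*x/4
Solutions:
 u(x) = C1 + 7*x^3/6 - 9*x^2/8 + 7*x


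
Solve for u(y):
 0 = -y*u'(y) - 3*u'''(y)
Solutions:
 u(y) = C1 + Integral(C2*airyai(-3^(2/3)*y/3) + C3*airybi(-3^(2/3)*y/3), y)


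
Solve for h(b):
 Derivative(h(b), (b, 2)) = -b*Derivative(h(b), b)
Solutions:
 h(b) = C1 + C2*erf(sqrt(2)*b/2)


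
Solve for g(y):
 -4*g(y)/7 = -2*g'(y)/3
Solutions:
 g(y) = C1*exp(6*y/7)


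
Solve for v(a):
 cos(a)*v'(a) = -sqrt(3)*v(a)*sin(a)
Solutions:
 v(a) = C1*cos(a)^(sqrt(3))


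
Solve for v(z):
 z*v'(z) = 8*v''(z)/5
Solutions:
 v(z) = C1 + C2*erfi(sqrt(5)*z/4)


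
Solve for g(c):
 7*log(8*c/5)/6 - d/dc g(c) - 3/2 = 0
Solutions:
 g(c) = C1 + 7*c*log(c)/6 - 8*c/3 - 7*c*log(5)/6 + 7*c*log(2)/2


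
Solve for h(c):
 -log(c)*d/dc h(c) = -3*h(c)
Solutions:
 h(c) = C1*exp(3*li(c))


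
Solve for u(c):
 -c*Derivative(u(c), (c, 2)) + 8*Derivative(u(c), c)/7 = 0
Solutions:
 u(c) = C1 + C2*c^(15/7)


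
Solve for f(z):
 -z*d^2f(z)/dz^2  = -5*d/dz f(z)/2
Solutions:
 f(z) = C1 + C2*z^(7/2)


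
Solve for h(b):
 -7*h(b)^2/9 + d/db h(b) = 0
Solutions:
 h(b) = -9/(C1 + 7*b)


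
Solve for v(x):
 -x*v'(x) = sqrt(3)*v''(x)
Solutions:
 v(x) = C1 + C2*erf(sqrt(2)*3^(3/4)*x/6)


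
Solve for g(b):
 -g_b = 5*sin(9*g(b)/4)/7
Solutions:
 5*b/7 + 2*log(cos(9*g(b)/4) - 1)/9 - 2*log(cos(9*g(b)/4) + 1)/9 = C1


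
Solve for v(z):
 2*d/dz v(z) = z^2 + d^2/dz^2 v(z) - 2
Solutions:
 v(z) = C1 + C2*exp(2*z) + z^3/6 + z^2/4 - 3*z/4


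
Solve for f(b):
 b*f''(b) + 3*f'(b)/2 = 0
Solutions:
 f(b) = C1 + C2/sqrt(b)


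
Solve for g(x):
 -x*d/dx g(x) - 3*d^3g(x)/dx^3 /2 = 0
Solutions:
 g(x) = C1 + Integral(C2*airyai(-2^(1/3)*3^(2/3)*x/3) + C3*airybi(-2^(1/3)*3^(2/3)*x/3), x)


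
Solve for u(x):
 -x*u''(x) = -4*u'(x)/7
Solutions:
 u(x) = C1 + C2*x^(11/7)


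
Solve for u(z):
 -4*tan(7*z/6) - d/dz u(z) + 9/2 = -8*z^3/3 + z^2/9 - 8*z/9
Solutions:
 u(z) = C1 + 2*z^4/3 - z^3/27 + 4*z^2/9 + 9*z/2 + 24*log(cos(7*z/6))/7


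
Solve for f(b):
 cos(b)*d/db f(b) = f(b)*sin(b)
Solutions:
 f(b) = C1/cos(b)


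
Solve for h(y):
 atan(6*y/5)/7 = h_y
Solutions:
 h(y) = C1 + y*atan(6*y/5)/7 - 5*log(36*y^2 + 25)/84


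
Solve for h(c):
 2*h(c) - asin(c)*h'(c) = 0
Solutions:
 h(c) = C1*exp(2*Integral(1/asin(c), c))


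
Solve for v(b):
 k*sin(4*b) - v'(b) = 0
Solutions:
 v(b) = C1 - k*cos(4*b)/4


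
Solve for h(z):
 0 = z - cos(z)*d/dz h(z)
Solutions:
 h(z) = C1 + Integral(z/cos(z), z)


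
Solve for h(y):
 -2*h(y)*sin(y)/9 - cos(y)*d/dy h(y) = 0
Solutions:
 h(y) = C1*cos(y)^(2/9)


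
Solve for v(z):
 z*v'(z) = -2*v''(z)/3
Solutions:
 v(z) = C1 + C2*erf(sqrt(3)*z/2)


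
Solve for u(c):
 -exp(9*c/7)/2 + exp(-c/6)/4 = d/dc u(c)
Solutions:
 u(c) = C1 - 7*exp(9*c/7)/18 - 3*exp(-c/6)/2


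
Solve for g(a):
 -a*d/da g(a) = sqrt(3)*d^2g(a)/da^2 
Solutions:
 g(a) = C1 + C2*erf(sqrt(2)*3^(3/4)*a/6)


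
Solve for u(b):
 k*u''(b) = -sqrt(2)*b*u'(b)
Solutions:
 u(b) = C1 + C2*sqrt(k)*erf(2^(3/4)*b*sqrt(1/k)/2)


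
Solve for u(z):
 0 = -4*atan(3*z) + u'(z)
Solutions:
 u(z) = C1 + 4*z*atan(3*z) - 2*log(9*z^2 + 1)/3


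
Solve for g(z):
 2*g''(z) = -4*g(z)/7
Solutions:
 g(z) = C1*sin(sqrt(14)*z/7) + C2*cos(sqrt(14)*z/7)


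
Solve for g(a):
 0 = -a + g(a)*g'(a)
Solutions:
 g(a) = -sqrt(C1 + a^2)
 g(a) = sqrt(C1 + a^2)


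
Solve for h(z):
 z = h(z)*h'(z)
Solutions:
 h(z) = -sqrt(C1 + z^2)
 h(z) = sqrt(C1 + z^2)


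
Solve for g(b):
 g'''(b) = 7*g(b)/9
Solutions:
 g(b) = C3*exp(21^(1/3)*b/3) + (C1*sin(3^(5/6)*7^(1/3)*b/6) + C2*cos(3^(5/6)*7^(1/3)*b/6))*exp(-21^(1/3)*b/6)


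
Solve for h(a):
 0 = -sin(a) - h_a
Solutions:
 h(a) = C1 + cos(a)


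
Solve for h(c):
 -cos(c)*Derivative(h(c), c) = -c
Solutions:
 h(c) = C1 + Integral(c/cos(c), c)


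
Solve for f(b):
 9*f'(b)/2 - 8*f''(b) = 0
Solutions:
 f(b) = C1 + C2*exp(9*b/16)


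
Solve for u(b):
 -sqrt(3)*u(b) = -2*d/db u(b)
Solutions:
 u(b) = C1*exp(sqrt(3)*b/2)


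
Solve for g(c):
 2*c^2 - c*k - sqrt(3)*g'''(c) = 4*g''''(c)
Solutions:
 g(c) = C1 + C2*c + C3*c^2 + C4*exp(-sqrt(3)*c/4) + sqrt(3)*c^5/90 + c^4*(-sqrt(3)*k - 16)/72 + 2*c^3*(3*k + 16*sqrt(3))/27


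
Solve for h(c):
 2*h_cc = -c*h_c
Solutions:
 h(c) = C1 + C2*erf(c/2)


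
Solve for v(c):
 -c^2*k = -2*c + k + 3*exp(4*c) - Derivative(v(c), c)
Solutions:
 v(c) = C1 + c^3*k/3 - c^2 + c*k + 3*exp(4*c)/4


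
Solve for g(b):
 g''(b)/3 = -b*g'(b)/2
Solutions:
 g(b) = C1 + C2*erf(sqrt(3)*b/2)


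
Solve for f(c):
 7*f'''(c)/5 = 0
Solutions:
 f(c) = C1 + C2*c + C3*c^2


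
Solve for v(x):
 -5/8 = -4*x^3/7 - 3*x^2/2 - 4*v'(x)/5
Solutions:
 v(x) = C1 - 5*x^4/28 - 5*x^3/8 + 25*x/32


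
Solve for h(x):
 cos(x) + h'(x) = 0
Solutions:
 h(x) = C1 - sin(x)


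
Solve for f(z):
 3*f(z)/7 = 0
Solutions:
 f(z) = 0


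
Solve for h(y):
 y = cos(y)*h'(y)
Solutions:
 h(y) = C1 + Integral(y/cos(y), y)


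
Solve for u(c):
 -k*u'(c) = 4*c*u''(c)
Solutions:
 u(c) = C1 + c^(1 - re(k)/4)*(C2*sin(log(c)*Abs(im(k))/4) + C3*cos(log(c)*im(k)/4))


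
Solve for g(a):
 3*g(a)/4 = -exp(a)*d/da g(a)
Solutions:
 g(a) = C1*exp(3*exp(-a)/4)


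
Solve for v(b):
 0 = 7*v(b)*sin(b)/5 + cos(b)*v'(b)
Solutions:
 v(b) = C1*cos(b)^(7/5)


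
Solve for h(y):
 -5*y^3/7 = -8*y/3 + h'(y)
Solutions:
 h(y) = C1 - 5*y^4/28 + 4*y^2/3


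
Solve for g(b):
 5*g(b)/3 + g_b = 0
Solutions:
 g(b) = C1*exp(-5*b/3)


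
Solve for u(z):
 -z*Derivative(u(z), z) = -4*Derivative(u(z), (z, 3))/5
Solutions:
 u(z) = C1 + Integral(C2*airyai(10^(1/3)*z/2) + C3*airybi(10^(1/3)*z/2), z)


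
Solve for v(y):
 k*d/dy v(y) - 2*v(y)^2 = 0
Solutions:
 v(y) = -k/(C1*k + 2*y)


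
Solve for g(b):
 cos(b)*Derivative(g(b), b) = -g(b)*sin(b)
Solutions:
 g(b) = C1*cos(b)


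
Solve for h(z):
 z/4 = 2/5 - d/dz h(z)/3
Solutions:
 h(z) = C1 - 3*z^2/8 + 6*z/5


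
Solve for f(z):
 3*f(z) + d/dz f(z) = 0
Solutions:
 f(z) = C1*exp(-3*z)


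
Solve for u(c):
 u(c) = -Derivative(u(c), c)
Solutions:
 u(c) = C1*exp(-c)


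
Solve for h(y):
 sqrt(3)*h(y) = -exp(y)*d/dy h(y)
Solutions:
 h(y) = C1*exp(sqrt(3)*exp(-y))


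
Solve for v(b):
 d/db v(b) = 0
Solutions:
 v(b) = C1


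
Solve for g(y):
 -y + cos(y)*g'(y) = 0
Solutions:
 g(y) = C1 + Integral(y/cos(y), y)


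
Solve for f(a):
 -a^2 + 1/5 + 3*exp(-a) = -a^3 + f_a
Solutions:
 f(a) = C1 + a^4/4 - a^3/3 + a/5 - 3*exp(-a)


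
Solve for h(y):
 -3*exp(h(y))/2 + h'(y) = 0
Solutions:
 h(y) = log(-1/(C1 + 3*y)) + log(2)


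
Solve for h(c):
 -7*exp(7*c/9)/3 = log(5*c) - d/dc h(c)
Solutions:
 h(c) = C1 + c*log(c) + c*(-1 + log(5)) + 3*exp(7*c/9)


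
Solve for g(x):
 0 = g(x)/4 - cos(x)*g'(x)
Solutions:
 g(x) = C1*(sin(x) + 1)^(1/8)/(sin(x) - 1)^(1/8)


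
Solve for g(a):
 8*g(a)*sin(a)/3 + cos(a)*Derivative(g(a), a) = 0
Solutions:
 g(a) = C1*cos(a)^(8/3)


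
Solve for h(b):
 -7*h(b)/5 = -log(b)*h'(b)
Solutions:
 h(b) = C1*exp(7*li(b)/5)


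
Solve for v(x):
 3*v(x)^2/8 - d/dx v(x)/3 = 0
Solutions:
 v(x) = -8/(C1 + 9*x)


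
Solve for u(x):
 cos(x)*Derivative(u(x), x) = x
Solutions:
 u(x) = C1 + Integral(x/cos(x), x)


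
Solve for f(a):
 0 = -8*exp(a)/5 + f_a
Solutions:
 f(a) = C1 + 8*exp(a)/5


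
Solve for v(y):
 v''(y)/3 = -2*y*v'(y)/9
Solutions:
 v(y) = C1 + C2*erf(sqrt(3)*y/3)


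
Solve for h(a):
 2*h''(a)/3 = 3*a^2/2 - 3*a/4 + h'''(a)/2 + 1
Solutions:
 h(a) = C1 + C2*a + C3*exp(4*a/3) + 3*a^4/16 + 3*a^3/8 + 51*a^2/32


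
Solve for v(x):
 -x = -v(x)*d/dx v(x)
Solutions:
 v(x) = -sqrt(C1 + x^2)
 v(x) = sqrt(C1 + x^2)


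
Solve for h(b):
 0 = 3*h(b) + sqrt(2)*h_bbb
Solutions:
 h(b) = C3*exp(-2^(5/6)*3^(1/3)*b/2) + (C1*sin(6^(5/6)*b/4) + C2*cos(6^(5/6)*b/4))*exp(2^(5/6)*3^(1/3)*b/4)


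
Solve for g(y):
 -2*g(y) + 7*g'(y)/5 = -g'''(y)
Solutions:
 g(y) = C1*exp(y*(-15*(1 + 13*sqrt(330)/225)^(1/3) + 7/(1 + 13*sqrt(330)/225)^(1/3))/30)*sin(sqrt(3)*y*(7/(1 + 13*sqrt(330)/225)^(1/3) + 15*(1 + 13*sqrt(330)/225)^(1/3))/30) + C2*exp(y*(-15*(1 + 13*sqrt(330)/225)^(1/3) + 7/(1 + 13*sqrt(330)/225)^(1/3))/30)*cos(sqrt(3)*y*(7/(1 + 13*sqrt(330)/225)^(1/3) + 15*(1 + 13*sqrt(330)/225)^(1/3))/30) + C3*exp(y*(-7/(15*(1 + 13*sqrt(330)/225)^(1/3)) + (1 + 13*sqrt(330)/225)^(1/3)))


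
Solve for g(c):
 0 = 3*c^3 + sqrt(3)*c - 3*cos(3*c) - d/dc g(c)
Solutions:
 g(c) = C1 + 3*c^4/4 + sqrt(3)*c^2/2 - sin(3*c)


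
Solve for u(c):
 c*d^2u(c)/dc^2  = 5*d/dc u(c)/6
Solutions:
 u(c) = C1 + C2*c^(11/6)


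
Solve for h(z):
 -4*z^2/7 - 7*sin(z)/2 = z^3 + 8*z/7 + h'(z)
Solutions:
 h(z) = C1 - z^4/4 - 4*z^3/21 - 4*z^2/7 + 7*cos(z)/2


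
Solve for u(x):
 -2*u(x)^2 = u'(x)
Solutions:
 u(x) = 1/(C1 + 2*x)


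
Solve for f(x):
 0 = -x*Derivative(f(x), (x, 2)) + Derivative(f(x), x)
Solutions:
 f(x) = C1 + C2*x^2


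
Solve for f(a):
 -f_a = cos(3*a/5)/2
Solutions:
 f(a) = C1 - 5*sin(3*a/5)/6


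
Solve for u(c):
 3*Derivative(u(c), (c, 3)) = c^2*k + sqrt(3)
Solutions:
 u(c) = C1 + C2*c + C3*c^2 + c^5*k/180 + sqrt(3)*c^3/18


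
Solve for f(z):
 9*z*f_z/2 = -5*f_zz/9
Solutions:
 f(z) = C1 + C2*erf(9*sqrt(5)*z/10)


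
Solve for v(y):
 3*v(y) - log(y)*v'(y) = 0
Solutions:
 v(y) = C1*exp(3*li(y))


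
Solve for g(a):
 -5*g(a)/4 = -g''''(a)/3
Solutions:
 g(a) = C1*exp(-15^(1/4)*sqrt(2)*a/2) + C2*exp(15^(1/4)*sqrt(2)*a/2) + C3*sin(15^(1/4)*sqrt(2)*a/2) + C4*cos(15^(1/4)*sqrt(2)*a/2)


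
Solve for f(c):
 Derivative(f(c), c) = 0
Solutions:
 f(c) = C1


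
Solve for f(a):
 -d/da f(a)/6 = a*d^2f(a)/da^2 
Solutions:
 f(a) = C1 + C2*a^(5/6)


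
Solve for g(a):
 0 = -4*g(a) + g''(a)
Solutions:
 g(a) = C1*exp(-2*a) + C2*exp(2*a)


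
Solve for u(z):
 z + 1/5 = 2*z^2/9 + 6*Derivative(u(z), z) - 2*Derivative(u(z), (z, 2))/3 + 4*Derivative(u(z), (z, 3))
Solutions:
 u(z) = C1 - z^3/81 + 77*z^2/972 + 1097*z/10935 + (C2*sin(sqrt(215)*z/12) + C3*cos(sqrt(215)*z/12))*exp(z/12)


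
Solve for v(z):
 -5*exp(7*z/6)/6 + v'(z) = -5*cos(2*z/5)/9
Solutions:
 v(z) = C1 + 5*exp(7*z/6)/7 - 25*sin(2*z/5)/18


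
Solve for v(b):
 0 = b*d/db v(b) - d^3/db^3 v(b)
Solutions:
 v(b) = C1 + Integral(C2*airyai(b) + C3*airybi(b), b)


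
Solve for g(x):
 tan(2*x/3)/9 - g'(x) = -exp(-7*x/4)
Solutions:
 g(x) = C1 + log(tan(2*x/3)^2 + 1)/12 - 4*exp(-7*x/4)/7


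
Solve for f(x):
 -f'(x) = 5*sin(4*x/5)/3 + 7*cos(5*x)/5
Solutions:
 f(x) = C1 - 7*sin(5*x)/25 + 25*cos(4*x/5)/12


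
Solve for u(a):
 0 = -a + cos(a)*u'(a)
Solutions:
 u(a) = C1 + Integral(a/cos(a), a)


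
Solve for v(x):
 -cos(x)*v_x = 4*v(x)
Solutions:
 v(x) = C1*(sin(x)^2 - 2*sin(x) + 1)/(sin(x)^2 + 2*sin(x) + 1)


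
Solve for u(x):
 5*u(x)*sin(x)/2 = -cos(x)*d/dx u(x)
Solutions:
 u(x) = C1*cos(x)^(5/2)


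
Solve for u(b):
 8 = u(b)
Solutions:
 u(b) = 8


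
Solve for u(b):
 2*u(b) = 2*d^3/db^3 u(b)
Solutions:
 u(b) = C3*exp(b) + (C1*sin(sqrt(3)*b/2) + C2*cos(sqrt(3)*b/2))*exp(-b/2)


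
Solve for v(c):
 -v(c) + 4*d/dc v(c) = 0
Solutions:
 v(c) = C1*exp(c/4)


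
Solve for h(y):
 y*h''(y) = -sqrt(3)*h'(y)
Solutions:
 h(y) = C1 + C2*y^(1 - sqrt(3))


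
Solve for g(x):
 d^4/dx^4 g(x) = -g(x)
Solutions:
 g(x) = (C1*sin(sqrt(2)*x/2) + C2*cos(sqrt(2)*x/2))*exp(-sqrt(2)*x/2) + (C3*sin(sqrt(2)*x/2) + C4*cos(sqrt(2)*x/2))*exp(sqrt(2)*x/2)


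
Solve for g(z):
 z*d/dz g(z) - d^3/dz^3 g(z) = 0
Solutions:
 g(z) = C1 + Integral(C2*airyai(z) + C3*airybi(z), z)


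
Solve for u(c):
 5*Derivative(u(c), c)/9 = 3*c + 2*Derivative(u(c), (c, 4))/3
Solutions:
 u(c) = C1 + C4*exp(5^(1/3)*6^(2/3)*c/6) + 27*c^2/10 + (C2*sin(2^(2/3)*3^(1/6)*5^(1/3)*c/4) + C3*cos(2^(2/3)*3^(1/6)*5^(1/3)*c/4))*exp(-5^(1/3)*6^(2/3)*c/12)


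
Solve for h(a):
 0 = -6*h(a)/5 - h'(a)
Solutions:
 h(a) = C1*exp(-6*a/5)


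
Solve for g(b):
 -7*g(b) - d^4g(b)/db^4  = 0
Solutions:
 g(b) = (C1*sin(sqrt(2)*7^(1/4)*b/2) + C2*cos(sqrt(2)*7^(1/4)*b/2))*exp(-sqrt(2)*7^(1/4)*b/2) + (C3*sin(sqrt(2)*7^(1/4)*b/2) + C4*cos(sqrt(2)*7^(1/4)*b/2))*exp(sqrt(2)*7^(1/4)*b/2)


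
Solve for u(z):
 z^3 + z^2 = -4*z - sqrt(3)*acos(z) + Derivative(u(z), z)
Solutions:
 u(z) = C1 + z^4/4 + z^3/3 + 2*z^2 + sqrt(3)*(z*acos(z) - sqrt(1 - z^2))


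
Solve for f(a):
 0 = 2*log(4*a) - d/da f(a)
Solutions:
 f(a) = C1 + 2*a*log(a) - 2*a + a*log(16)


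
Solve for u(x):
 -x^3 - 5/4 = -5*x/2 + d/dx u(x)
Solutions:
 u(x) = C1 - x^4/4 + 5*x^2/4 - 5*x/4


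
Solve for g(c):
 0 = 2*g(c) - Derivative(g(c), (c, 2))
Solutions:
 g(c) = C1*exp(-sqrt(2)*c) + C2*exp(sqrt(2)*c)


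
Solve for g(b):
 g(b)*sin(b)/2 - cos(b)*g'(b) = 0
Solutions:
 g(b) = C1/sqrt(cos(b))


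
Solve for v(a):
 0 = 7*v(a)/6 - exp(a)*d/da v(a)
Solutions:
 v(a) = C1*exp(-7*exp(-a)/6)


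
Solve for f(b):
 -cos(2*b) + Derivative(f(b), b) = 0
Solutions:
 f(b) = C1 + sin(2*b)/2


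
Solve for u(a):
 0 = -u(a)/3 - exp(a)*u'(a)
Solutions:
 u(a) = C1*exp(exp(-a)/3)


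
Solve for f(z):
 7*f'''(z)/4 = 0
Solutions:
 f(z) = C1 + C2*z + C3*z^2


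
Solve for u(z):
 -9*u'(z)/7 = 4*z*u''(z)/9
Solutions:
 u(z) = C1 + C2/z^(53/28)


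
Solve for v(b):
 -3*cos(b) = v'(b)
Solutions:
 v(b) = C1 - 3*sin(b)


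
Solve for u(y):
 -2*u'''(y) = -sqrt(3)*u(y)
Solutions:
 u(y) = C3*exp(2^(2/3)*3^(1/6)*y/2) + (C1*sin(6^(2/3)*y/4) + C2*cos(6^(2/3)*y/4))*exp(-2^(2/3)*3^(1/6)*y/4)


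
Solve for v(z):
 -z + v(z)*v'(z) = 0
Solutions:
 v(z) = -sqrt(C1 + z^2)
 v(z) = sqrt(C1 + z^2)


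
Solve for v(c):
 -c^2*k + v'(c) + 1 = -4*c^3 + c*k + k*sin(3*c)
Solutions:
 v(c) = C1 - c^4 + c^3*k/3 + c^2*k/2 - c - k*cos(3*c)/3


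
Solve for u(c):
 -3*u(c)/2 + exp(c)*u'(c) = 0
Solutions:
 u(c) = C1*exp(-3*exp(-c)/2)


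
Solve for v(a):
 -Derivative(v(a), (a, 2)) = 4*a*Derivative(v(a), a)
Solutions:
 v(a) = C1 + C2*erf(sqrt(2)*a)


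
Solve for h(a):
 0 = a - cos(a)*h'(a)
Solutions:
 h(a) = C1 + Integral(a/cos(a), a)


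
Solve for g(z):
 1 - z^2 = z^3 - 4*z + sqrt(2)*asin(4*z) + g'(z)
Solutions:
 g(z) = C1 - z^4/4 - z^3/3 + 2*z^2 + z - sqrt(2)*(z*asin(4*z) + sqrt(1 - 16*z^2)/4)


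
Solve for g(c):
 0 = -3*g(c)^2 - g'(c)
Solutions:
 g(c) = 1/(C1 + 3*c)


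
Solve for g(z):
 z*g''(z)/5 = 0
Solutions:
 g(z) = C1 + C2*z


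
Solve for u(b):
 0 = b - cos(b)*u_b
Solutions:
 u(b) = C1 + Integral(b/cos(b), b)


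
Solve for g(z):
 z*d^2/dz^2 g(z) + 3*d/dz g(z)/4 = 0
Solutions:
 g(z) = C1 + C2*z^(1/4)


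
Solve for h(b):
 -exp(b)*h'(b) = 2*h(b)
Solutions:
 h(b) = C1*exp(2*exp(-b))


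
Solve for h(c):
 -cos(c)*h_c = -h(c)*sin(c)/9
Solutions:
 h(c) = C1/cos(c)^(1/9)


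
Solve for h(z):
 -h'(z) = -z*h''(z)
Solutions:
 h(z) = C1 + C2*z^2


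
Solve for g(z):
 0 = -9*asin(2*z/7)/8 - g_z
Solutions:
 g(z) = C1 - 9*z*asin(2*z/7)/8 - 9*sqrt(49 - 4*z^2)/16


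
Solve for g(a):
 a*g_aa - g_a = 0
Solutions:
 g(a) = C1 + C2*a^2


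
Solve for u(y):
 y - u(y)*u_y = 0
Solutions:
 u(y) = -sqrt(C1 + y^2)
 u(y) = sqrt(C1 + y^2)


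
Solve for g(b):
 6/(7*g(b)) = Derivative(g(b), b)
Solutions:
 g(b) = -sqrt(C1 + 84*b)/7
 g(b) = sqrt(C1 + 84*b)/7


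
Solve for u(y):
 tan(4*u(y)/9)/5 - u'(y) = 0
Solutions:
 u(y) = -9*asin(C1*exp(4*y/45))/4 + 9*pi/4
 u(y) = 9*asin(C1*exp(4*y/45))/4


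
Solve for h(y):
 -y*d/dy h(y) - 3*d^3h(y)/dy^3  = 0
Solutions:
 h(y) = C1 + Integral(C2*airyai(-3^(2/3)*y/3) + C3*airybi(-3^(2/3)*y/3), y)


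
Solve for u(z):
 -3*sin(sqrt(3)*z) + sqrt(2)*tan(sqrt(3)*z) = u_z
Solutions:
 u(z) = C1 - sqrt(6)*log(cos(sqrt(3)*z))/3 + sqrt(3)*cos(sqrt(3)*z)


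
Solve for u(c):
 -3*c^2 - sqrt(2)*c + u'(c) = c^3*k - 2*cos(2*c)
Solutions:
 u(c) = C1 + c^4*k/4 + c^3 + sqrt(2)*c^2/2 - sin(2*c)


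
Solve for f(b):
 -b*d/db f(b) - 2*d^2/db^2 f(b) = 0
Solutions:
 f(b) = C1 + C2*erf(b/2)


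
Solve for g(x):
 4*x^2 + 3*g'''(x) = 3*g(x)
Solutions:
 g(x) = C3*exp(x) + 4*x^2/3 + (C1*sin(sqrt(3)*x/2) + C2*cos(sqrt(3)*x/2))*exp(-x/2)


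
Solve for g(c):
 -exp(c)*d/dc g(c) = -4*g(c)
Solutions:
 g(c) = C1*exp(-4*exp(-c))


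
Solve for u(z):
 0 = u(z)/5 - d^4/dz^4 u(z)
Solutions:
 u(z) = C1*exp(-5^(3/4)*z/5) + C2*exp(5^(3/4)*z/5) + C3*sin(5^(3/4)*z/5) + C4*cos(5^(3/4)*z/5)


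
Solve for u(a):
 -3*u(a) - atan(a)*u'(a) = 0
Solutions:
 u(a) = C1*exp(-3*Integral(1/atan(a), a))


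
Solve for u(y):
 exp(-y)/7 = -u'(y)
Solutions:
 u(y) = C1 + exp(-y)/7


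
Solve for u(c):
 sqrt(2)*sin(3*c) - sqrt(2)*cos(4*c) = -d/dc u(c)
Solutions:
 u(c) = C1 + sqrt(2)*sin(4*c)/4 + sqrt(2)*cos(3*c)/3


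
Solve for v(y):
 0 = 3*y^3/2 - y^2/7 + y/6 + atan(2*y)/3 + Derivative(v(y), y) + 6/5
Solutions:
 v(y) = C1 - 3*y^4/8 + y^3/21 - y^2/12 - y*atan(2*y)/3 - 6*y/5 + log(4*y^2 + 1)/12


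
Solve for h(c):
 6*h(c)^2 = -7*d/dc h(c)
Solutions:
 h(c) = 7/(C1 + 6*c)


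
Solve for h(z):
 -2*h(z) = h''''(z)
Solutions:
 h(z) = (C1*sin(2^(3/4)*z/2) + C2*cos(2^(3/4)*z/2))*exp(-2^(3/4)*z/2) + (C3*sin(2^(3/4)*z/2) + C4*cos(2^(3/4)*z/2))*exp(2^(3/4)*z/2)


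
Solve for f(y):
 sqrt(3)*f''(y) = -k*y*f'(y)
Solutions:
 f(y) = Piecewise((-sqrt(2)*3^(1/4)*sqrt(pi)*C1*erf(sqrt(2)*3^(3/4)*sqrt(k)*y/6)/(2*sqrt(k)) - C2, (k > 0) | (k < 0)), (-C1*y - C2, True))


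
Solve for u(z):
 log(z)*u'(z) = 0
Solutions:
 u(z) = C1


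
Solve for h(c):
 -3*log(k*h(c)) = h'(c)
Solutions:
 li(k*h(c))/k = C1 - 3*c


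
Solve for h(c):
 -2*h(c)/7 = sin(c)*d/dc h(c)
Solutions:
 h(c) = C1*(cos(c) + 1)^(1/7)/(cos(c) - 1)^(1/7)


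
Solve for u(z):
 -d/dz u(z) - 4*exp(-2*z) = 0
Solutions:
 u(z) = C1 + 2*exp(-2*z)


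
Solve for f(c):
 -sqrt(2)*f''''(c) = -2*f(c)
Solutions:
 f(c) = C1*exp(-2^(1/8)*c) + C2*exp(2^(1/8)*c) + C3*sin(2^(1/8)*c) + C4*cos(2^(1/8)*c)


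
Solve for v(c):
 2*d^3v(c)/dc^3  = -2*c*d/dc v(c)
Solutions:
 v(c) = C1 + Integral(C2*airyai(-c) + C3*airybi(-c), c)


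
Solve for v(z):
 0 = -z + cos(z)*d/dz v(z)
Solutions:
 v(z) = C1 + Integral(z/cos(z), z)


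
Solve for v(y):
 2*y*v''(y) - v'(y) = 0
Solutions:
 v(y) = C1 + C2*y^(3/2)


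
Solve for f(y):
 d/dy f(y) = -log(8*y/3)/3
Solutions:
 f(y) = C1 - y*log(y)/3 - y*log(2) + y/3 + y*log(3)/3


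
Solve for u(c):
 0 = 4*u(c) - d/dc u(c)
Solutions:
 u(c) = C1*exp(4*c)


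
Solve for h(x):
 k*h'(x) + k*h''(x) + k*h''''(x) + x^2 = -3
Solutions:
 h(x) = C1 + C2*exp(6^(1/3)*x*(-2*3^(1/3)/(9 + sqrt(93))^(1/3) + 2^(1/3)*(9 + sqrt(93))^(1/3))/12)*sin(2^(1/3)*3^(1/6)*x*(6/(9 + sqrt(93))^(1/3) + 2^(1/3)*3^(2/3)*(9 + sqrt(93))^(1/3))/12) + C3*exp(6^(1/3)*x*(-2*3^(1/3)/(9 + sqrt(93))^(1/3) + 2^(1/3)*(9 + sqrt(93))^(1/3))/12)*cos(2^(1/3)*3^(1/6)*x*(6/(9 + sqrt(93))^(1/3) + 2^(1/3)*3^(2/3)*(9 + sqrt(93))^(1/3))/12) + C4*exp(-6^(1/3)*x*(-2*3^(1/3)/(9 + sqrt(93))^(1/3) + 2^(1/3)*(9 + sqrt(93))^(1/3))/6) - x^3/(3*k) + x^2/k - 5*x/k


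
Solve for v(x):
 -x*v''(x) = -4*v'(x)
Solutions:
 v(x) = C1 + C2*x^5


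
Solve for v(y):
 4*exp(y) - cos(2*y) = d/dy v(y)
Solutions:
 v(y) = C1 + 4*exp(y) - sin(2*y)/2


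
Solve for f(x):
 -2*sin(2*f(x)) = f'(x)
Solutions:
 f(x) = pi - acos((-C1 - exp(8*x))/(C1 - exp(8*x)))/2
 f(x) = acos((-C1 - exp(8*x))/(C1 - exp(8*x)))/2


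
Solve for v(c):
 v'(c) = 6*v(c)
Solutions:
 v(c) = C1*exp(6*c)


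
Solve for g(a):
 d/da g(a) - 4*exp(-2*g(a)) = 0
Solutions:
 g(a) = log(-sqrt(C1 + 8*a))
 g(a) = log(C1 + 8*a)/2


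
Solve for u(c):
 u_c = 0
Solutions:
 u(c) = C1


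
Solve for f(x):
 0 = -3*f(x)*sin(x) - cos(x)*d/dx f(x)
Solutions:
 f(x) = C1*cos(x)^3


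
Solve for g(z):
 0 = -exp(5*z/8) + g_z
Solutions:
 g(z) = C1 + 8*exp(5*z/8)/5


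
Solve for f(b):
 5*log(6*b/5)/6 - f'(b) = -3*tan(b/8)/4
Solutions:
 f(b) = C1 + 5*b*log(b)/6 - 5*b*log(5)/6 - 5*b/6 + 5*b*log(6)/6 - 6*log(cos(b/8))


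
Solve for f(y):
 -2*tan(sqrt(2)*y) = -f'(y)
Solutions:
 f(y) = C1 - sqrt(2)*log(cos(sqrt(2)*y))


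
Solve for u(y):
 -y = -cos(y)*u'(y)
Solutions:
 u(y) = C1 + Integral(y/cos(y), y)


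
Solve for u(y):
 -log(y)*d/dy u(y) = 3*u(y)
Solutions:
 u(y) = C1*exp(-3*li(y))


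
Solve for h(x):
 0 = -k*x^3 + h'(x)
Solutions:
 h(x) = C1 + k*x^4/4


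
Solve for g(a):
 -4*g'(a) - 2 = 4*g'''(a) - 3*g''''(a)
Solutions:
 g(a) = C1 + C2*exp(a*(-2^(1/3)*(9*sqrt(921) + 275)^(1/3) - 8*2^(2/3)/(9*sqrt(921) + 275)^(1/3) + 8)/18)*sin(2^(1/3)*sqrt(3)*a*(-(9*sqrt(921) + 275)^(1/3) + 8*2^(1/3)/(9*sqrt(921) + 275)^(1/3))/18) + C3*exp(a*(-2^(1/3)*(9*sqrt(921) + 275)^(1/3) - 8*2^(2/3)/(9*sqrt(921) + 275)^(1/3) + 8)/18)*cos(2^(1/3)*sqrt(3)*a*(-(9*sqrt(921) + 275)^(1/3) + 8*2^(1/3)/(9*sqrt(921) + 275)^(1/3))/18) + C4*exp(a*(8*2^(2/3)/(9*sqrt(921) + 275)^(1/3) + 4 + 2^(1/3)*(9*sqrt(921) + 275)^(1/3))/9) - a/2


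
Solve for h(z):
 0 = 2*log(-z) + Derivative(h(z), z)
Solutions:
 h(z) = C1 - 2*z*log(-z) + 2*z


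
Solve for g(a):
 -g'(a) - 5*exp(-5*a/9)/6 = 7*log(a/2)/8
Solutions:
 g(a) = C1 - 7*a*log(a)/8 + 7*a*(log(2) + 1)/8 + 3*exp(-5*a/9)/2


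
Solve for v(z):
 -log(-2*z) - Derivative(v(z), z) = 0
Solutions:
 v(z) = C1 - z*log(-z) + z*(1 - log(2))


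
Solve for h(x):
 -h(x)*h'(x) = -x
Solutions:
 h(x) = -sqrt(C1 + x^2)
 h(x) = sqrt(C1 + x^2)


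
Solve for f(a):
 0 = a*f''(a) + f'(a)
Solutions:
 f(a) = C1 + C2*log(a)


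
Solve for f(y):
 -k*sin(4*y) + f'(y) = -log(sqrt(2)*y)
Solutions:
 f(y) = C1 - k*cos(4*y)/4 - y*log(y) - y*log(2)/2 + y


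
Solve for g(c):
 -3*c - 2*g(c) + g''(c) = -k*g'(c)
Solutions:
 g(c) = C1*exp(c*(-k + sqrt(k^2 + 8))/2) + C2*exp(-c*(k + sqrt(k^2 + 8))/2) - 3*c/2 - 3*k/4


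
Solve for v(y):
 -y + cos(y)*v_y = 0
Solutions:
 v(y) = C1 + Integral(y/cos(y), y)


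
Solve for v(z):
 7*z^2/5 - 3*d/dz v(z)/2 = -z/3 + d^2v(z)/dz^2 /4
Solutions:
 v(z) = C1 + C2*exp(-6*z) + 14*z^3/45 - 2*z^2/45 + 2*z/135


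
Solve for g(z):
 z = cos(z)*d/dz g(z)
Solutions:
 g(z) = C1 + Integral(z/cos(z), z)


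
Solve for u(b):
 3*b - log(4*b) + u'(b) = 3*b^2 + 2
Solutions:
 u(b) = C1 + b^3 - 3*b^2/2 + b*log(b) + b + b*log(4)


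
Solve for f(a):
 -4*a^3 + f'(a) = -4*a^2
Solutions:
 f(a) = C1 + a^4 - 4*a^3/3


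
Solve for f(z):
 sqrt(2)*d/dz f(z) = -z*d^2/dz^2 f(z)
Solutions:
 f(z) = C1 + C2*z^(1 - sqrt(2))


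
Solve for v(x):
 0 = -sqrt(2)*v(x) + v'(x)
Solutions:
 v(x) = C1*exp(sqrt(2)*x)


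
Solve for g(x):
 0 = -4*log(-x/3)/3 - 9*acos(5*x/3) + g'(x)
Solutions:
 g(x) = C1 + 4*x*log(-x)/3 + 9*x*acos(5*x/3) - 4*x*log(3)/3 - 4*x/3 - 9*sqrt(9 - 25*x^2)/5


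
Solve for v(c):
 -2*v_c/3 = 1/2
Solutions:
 v(c) = C1 - 3*c/4


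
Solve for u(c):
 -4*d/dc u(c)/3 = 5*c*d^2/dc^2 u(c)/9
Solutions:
 u(c) = C1 + C2/c^(7/5)


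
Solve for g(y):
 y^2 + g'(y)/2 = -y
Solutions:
 g(y) = C1 - 2*y^3/3 - y^2


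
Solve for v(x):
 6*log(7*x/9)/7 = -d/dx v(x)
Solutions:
 v(x) = C1 - 6*x*log(x)/7 - 6*x*log(7)/7 + 6*x/7 + 12*x*log(3)/7


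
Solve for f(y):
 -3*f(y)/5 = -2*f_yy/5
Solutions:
 f(y) = C1*exp(-sqrt(6)*y/2) + C2*exp(sqrt(6)*y/2)


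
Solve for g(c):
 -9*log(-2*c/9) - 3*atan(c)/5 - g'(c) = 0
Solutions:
 g(c) = C1 - 9*c*log(-c) - 3*c*atan(c)/5 - 9*c*log(2) + 9*c + 18*c*log(3) + 3*log(c^2 + 1)/10


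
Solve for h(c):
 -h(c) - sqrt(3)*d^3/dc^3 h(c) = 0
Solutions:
 h(c) = C3*exp(-3^(5/6)*c/3) + (C1*sin(3^(1/3)*c/2) + C2*cos(3^(1/3)*c/2))*exp(3^(5/6)*c/6)


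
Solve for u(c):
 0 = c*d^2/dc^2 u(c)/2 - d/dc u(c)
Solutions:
 u(c) = C1 + C2*c^3


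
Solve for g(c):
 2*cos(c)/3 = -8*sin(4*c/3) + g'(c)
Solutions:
 g(c) = C1 + 2*sin(c)/3 - 6*cos(4*c/3)


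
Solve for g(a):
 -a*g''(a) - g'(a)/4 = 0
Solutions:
 g(a) = C1 + C2*a^(3/4)


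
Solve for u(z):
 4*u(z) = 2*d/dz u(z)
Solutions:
 u(z) = C1*exp(2*z)


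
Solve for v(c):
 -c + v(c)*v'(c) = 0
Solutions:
 v(c) = -sqrt(C1 + c^2)
 v(c) = sqrt(C1 + c^2)


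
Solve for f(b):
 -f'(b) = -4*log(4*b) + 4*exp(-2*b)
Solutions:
 f(b) = C1 + 4*b*log(b) + 4*b*(-1 + 2*log(2)) + 2*exp(-2*b)


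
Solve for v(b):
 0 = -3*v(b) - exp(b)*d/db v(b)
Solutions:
 v(b) = C1*exp(3*exp(-b))


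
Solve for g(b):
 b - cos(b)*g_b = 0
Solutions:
 g(b) = C1 + Integral(b/cos(b), b)


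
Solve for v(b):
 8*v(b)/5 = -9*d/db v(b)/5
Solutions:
 v(b) = C1*exp(-8*b/9)


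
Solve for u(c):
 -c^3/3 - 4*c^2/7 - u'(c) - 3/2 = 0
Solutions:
 u(c) = C1 - c^4/12 - 4*c^3/21 - 3*c/2


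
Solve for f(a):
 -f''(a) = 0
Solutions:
 f(a) = C1 + C2*a


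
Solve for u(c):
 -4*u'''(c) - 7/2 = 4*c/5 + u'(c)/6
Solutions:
 u(c) = C1 + C2*sin(sqrt(6)*c/12) + C3*cos(sqrt(6)*c/12) - 12*c^2/5 - 21*c


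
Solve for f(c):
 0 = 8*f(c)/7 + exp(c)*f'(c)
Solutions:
 f(c) = C1*exp(8*exp(-c)/7)


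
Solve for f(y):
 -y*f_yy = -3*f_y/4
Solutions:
 f(y) = C1 + C2*y^(7/4)


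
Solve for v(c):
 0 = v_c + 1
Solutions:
 v(c) = C1 - c


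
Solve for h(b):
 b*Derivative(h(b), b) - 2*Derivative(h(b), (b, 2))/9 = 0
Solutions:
 h(b) = C1 + C2*erfi(3*b/2)


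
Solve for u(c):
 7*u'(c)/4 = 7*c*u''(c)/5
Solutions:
 u(c) = C1 + C2*c^(9/4)


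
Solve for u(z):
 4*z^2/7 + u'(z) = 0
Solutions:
 u(z) = C1 - 4*z^3/21


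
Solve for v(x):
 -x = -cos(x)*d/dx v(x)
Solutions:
 v(x) = C1 + Integral(x/cos(x), x)


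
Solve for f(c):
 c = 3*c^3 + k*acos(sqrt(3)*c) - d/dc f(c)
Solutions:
 f(c) = C1 + 3*c^4/4 - c^2/2 + k*(c*acos(sqrt(3)*c) - sqrt(3)*sqrt(1 - 3*c^2)/3)


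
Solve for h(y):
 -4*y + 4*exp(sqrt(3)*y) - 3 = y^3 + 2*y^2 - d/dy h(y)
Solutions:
 h(y) = C1 + y^4/4 + 2*y^3/3 + 2*y^2 + 3*y - 4*sqrt(3)*exp(sqrt(3)*y)/3


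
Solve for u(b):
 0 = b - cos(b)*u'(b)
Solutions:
 u(b) = C1 + Integral(b/cos(b), b)


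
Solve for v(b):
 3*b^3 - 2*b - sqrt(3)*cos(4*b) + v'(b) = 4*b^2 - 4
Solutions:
 v(b) = C1 - 3*b^4/4 + 4*b^3/3 + b^2 - 4*b + sqrt(3)*sin(4*b)/4


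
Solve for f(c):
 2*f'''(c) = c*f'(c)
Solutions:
 f(c) = C1 + Integral(C2*airyai(2^(2/3)*c/2) + C3*airybi(2^(2/3)*c/2), c)


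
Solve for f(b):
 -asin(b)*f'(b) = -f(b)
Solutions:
 f(b) = C1*exp(Integral(1/asin(b), b))


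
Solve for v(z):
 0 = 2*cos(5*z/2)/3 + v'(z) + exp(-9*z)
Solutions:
 v(z) = C1 - 4*sin(5*z/2)/15 + exp(-9*z)/9


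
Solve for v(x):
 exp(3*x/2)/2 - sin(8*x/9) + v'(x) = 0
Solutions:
 v(x) = C1 - exp(3*x/2)/3 - 9*cos(8*x/9)/8


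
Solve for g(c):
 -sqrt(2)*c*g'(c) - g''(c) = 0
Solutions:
 g(c) = C1 + C2*erf(2^(3/4)*c/2)


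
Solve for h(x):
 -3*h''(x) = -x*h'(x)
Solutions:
 h(x) = C1 + C2*erfi(sqrt(6)*x/6)


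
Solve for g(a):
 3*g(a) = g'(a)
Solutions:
 g(a) = C1*exp(3*a)


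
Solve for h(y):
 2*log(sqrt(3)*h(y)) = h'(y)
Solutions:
 -Integral(1/(2*log(_y) + log(3)), (_y, h(y))) = C1 - y


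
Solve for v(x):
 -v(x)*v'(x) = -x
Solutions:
 v(x) = -sqrt(C1 + x^2)
 v(x) = sqrt(C1 + x^2)


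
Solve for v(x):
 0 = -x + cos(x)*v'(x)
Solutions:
 v(x) = C1 + Integral(x/cos(x), x)


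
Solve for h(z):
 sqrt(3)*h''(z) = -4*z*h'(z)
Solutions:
 h(z) = C1 + C2*erf(sqrt(2)*3^(3/4)*z/3)


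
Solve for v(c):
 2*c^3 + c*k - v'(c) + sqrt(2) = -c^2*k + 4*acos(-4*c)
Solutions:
 v(c) = C1 + c^4/2 + c^3*k/3 + c^2*k/2 - 4*c*acos(-4*c) + sqrt(2)*c - sqrt(1 - 16*c^2)


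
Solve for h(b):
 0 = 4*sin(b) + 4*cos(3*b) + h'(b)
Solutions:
 h(b) = C1 - 4*sin(3*b)/3 + 4*cos(b)


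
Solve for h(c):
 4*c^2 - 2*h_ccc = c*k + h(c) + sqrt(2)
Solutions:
 h(c) = C3*exp(-2^(2/3)*c/2) + 4*c^2 - c*k + (C1*sin(2^(2/3)*sqrt(3)*c/4) + C2*cos(2^(2/3)*sqrt(3)*c/4))*exp(2^(2/3)*c/4) - sqrt(2)


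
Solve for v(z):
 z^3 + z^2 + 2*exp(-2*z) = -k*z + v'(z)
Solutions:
 v(z) = C1 + k*z^2/2 + z^4/4 + z^3/3 - exp(-2*z)


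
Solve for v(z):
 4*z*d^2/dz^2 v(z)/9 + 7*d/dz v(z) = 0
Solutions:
 v(z) = C1 + C2/z^(59/4)


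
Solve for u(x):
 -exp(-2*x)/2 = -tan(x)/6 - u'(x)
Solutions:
 u(x) = C1 - log(tan(x)^2 + 1)/12 - exp(-2*x)/4


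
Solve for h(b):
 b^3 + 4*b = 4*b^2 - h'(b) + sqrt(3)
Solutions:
 h(b) = C1 - b^4/4 + 4*b^3/3 - 2*b^2 + sqrt(3)*b


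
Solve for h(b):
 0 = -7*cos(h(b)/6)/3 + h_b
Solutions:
 -7*b/3 - 3*log(sin(h(b)/6) - 1) + 3*log(sin(h(b)/6) + 1) = C1


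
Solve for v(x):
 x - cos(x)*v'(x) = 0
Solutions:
 v(x) = C1 + Integral(x/cos(x), x)


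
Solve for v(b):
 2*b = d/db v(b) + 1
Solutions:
 v(b) = C1 + b^2 - b


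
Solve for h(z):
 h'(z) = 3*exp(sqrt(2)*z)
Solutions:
 h(z) = C1 + 3*sqrt(2)*exp(sqrt(2)*z)/2


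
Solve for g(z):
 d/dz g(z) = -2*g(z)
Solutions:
 g(z) = C1*exp(-2*z)


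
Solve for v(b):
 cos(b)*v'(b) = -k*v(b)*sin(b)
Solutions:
 v(b) = C1*exp(k*log(cos(b)))


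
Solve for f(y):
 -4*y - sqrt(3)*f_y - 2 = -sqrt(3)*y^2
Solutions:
 f(y) = C1 + y^3/3 - 2*sqrt(3)*y^2/3 - 2*sqrt(3)*y/3


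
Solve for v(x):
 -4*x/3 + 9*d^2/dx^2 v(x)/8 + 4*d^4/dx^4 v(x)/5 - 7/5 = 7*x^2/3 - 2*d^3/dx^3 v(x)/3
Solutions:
 v(x) = C1 + C2*x + 14*x^4/81 - 464*x^3/2187 - 46796*x^2/98415 + (C3*sin(sqrt(710)*x/24) + C4*cos(sqrt(710)*x/24))*exp(-5*x/12)


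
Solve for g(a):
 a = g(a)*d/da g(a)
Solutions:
 g(a) = -sqrt(C1 + a^2)
 g(a) = sqrt(C1 + a^2)


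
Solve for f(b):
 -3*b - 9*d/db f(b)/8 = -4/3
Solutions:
 f(b) = C1 - 4*b^2/3 + 32*b/27


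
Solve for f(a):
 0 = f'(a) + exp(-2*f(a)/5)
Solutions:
 f(a) = 5*log(-sqrt(C1 - a)) - 5*log(5) + 5*log(10)/2
 f(a) = 5*log(C1 - a)/2 - 5*log(5) + 5*log(10)/2


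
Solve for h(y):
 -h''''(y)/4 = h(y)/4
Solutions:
 h(y) = (C1*sin(sqrt(2)*y/2) + C2*cos(sqrt(2)*y/2))*exp(-sqrt(2)*y/2) + (C3*sin(sqrt(2)*y/2) + C4*cos(sqrt(2)*y/2))*exp(sqrt(2)*y/2)


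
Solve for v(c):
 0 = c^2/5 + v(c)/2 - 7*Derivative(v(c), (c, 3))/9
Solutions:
 v(c) = C3*exp(42^(2/3)*c/14) - 2*c^2/5 + (C1*sin(3*14^(2/3)*3^(1/6)*c/28) + C2*cos(3*14^(2/3)*3^(1/6)*c/28))*exp(-42^(2/3)*c/28)


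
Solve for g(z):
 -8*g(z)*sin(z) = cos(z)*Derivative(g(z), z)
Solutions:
 g(z) = C1*cos(z)^8


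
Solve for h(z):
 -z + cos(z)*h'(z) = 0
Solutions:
 h(z) = C1 + Integral(z/cos(z), z)


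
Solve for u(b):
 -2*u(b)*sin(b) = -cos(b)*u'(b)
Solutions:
 u(b) = C1/cos(b)^2


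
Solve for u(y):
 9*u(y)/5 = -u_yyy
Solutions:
 u(y) = C3*exp(-15^(2/3)*y/5) + (C1*sin(3*3^(1/6)*5^(2/3)*y/10) + C2*cos(3*3^(1/6)*5^(2/3)*y/10))*exp(15^(2/3)*y/10)


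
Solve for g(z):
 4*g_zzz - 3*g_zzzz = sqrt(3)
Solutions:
 g(z) = C1 + C2*z + C3*z^2 + C4*exp(4*z/3) + sqrt(3)*z^3/24


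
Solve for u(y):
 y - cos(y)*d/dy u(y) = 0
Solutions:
 u(y) = C1 + Integral(y/cos(y), y)


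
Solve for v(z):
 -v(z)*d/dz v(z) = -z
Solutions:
 v(z) = -sqrt(C1 + z^2)
 v(z) = sqrt(C1 + z^2)


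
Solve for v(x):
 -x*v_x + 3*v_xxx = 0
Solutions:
 v(x) = C1 + Integral(C2*airyai(3^(2/3)*x/3) + C3*airybi(3^(2/3)*x/3), x)


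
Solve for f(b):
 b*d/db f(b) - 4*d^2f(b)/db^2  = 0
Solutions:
 f(b) = C1 + C2*erfi(sqrt(2)*b/4)


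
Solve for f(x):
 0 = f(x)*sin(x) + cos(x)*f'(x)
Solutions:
 f(x) = C1*cos(x)


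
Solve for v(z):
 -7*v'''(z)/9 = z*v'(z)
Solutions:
 v(z) = C1 + Integral(C2*airyai(-21^(2/3)*z/7) + C3*airybi(-21^(2/3)*z/7), z)


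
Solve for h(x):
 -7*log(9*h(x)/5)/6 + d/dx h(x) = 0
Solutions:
 -6*Integral(1/(log(_y) - log(5) + 2*log(3)), (_y, h(x)))/7 = C1 - x


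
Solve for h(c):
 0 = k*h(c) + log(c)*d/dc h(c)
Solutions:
 h(c) = C1*exp(-k*li(c))


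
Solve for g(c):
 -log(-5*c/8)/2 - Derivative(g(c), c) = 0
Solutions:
 g(c) = C1 - c*log(-c)/2 + c*(-log(5) + 1 + 3*log(2))/2


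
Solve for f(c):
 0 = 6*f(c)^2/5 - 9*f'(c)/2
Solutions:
 f(c) = -15/(C1 + 4*c)


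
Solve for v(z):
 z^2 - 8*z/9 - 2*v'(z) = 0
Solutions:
 v(z) = C1 + z^3/6 - 2*z^2/9


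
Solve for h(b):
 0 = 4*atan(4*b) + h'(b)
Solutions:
 h(b) = C1 - 4*b*atan(4*b) + log(16*b^2 + 1)/2


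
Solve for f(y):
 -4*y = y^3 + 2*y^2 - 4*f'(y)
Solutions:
 f(y) = C1 + y^4/16 + y^3/6 + y^2/2


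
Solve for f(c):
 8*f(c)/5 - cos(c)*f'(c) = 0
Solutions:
 f(c) = C1*(sin(c) + 1)^(4/5)/(sin(c) - 1)^(4/5)


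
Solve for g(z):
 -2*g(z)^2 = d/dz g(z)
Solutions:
 g(z) = 1/(C1 + 2*z)


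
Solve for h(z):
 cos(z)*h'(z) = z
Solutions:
 h(z) = C1 + Integral(z/cos(z), z)


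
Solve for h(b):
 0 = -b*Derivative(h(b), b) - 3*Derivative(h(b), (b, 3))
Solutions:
 h(b) = C1 + Integral(C2*airyai(-3^(2/3)*b/3) + C3*airybi(-3^(2/3)*b/3), b)


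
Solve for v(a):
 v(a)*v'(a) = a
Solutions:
 v(a) = -sqrt(C1 + a^2)
 v(a) = sqrt(C1 + a^2)


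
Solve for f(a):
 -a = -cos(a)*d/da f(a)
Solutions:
 f(a) = C1 + Integral(a/cos(a), a)


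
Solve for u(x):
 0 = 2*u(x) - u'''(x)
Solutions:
 u(x) = C3*exp(2^(1/3)*x) + (C1*sin(2^(1/3)*sqrt(3)*x/2) + C2*cos(2^(1/3)*sqrt(3)*x/2))*exp(-2^(1/3)*x/2)


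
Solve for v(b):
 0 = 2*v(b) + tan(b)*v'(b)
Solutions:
 v(b) = C1/sin(b)^2


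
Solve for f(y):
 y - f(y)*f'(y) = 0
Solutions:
 f(y) = -sqrt(C1 + y^2)
 f(y) = sqrt(C1 + y^2)


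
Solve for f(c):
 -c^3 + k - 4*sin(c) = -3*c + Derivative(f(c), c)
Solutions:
 f(c) = C1 - c^4/4 + 3*c^2/2 + c*k + 4*cos(c)


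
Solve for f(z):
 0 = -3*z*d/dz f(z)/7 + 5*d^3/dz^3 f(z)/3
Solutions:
 f(z) = C1 + Integral(C2*airyai(105^(2/3)*z/35) + C3*airybi(105^(2/3)*z/35), z)


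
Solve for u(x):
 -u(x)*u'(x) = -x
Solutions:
 u(x) = -sqrt(C1 + x^2)
 u(x) = sqrt(C1 + x^2)


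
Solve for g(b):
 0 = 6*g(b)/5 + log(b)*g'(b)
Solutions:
 g(b) = C1*exp(-6*li(b)/5)


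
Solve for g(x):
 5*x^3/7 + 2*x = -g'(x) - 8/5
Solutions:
 g(x) = C1 - 5*x^4/28 - x^2 - 8*x/5


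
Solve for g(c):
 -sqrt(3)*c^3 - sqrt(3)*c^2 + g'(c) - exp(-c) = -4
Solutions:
 g(c) = C1 + sqrt(3)*c^4/4 + sqrt(3)*c^3/3 - 4*c - exp(-c)


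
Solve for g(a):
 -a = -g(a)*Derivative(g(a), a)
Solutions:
 g(a) = -sqrt(C1 + a^2)
 g(a) = sqrt(C1 + a^2)


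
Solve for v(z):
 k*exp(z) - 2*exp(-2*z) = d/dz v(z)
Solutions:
 v(z) = C1 + k*exp(z) + exp(-2*z)


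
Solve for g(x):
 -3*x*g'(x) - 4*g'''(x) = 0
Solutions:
 g(x) = C1 + Integral(C2*airyai(-6^(1/3)*x/2) + C3*airybi(-6^(1/3)*x/2), x)


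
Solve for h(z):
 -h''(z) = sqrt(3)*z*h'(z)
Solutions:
 h(z) = C1 + C2*erf(sqrt(2)*3^(1/4)*z/2)


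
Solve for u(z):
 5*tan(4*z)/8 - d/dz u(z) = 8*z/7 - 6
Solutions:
 u(z) = C1 - 4*z^2/7 + 6*z - 5*log(cos(4*z))/32


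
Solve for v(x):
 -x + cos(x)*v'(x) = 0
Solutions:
 v(x) = C1 + Integral(x/cos(x), x)
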